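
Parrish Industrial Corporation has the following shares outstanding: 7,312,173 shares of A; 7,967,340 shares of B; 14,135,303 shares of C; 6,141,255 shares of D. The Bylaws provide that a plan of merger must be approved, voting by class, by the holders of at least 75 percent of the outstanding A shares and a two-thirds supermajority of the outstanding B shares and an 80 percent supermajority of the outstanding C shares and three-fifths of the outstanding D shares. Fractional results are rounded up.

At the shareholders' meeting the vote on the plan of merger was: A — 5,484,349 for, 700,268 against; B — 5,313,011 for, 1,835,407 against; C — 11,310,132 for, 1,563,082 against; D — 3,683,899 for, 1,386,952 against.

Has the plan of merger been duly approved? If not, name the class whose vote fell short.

Not approved — the D shares did not give the required vote.

A: 3/4 of 7312173 = 5484129.75, rounded up to 5484130; 5,484,130 required, 5,484,349 in favor — approved.
B: 2/3 of 7967340 = 5311560; 5,311,560 required, 5,313,011 in favor — approved.
C: 4/5 of 14135303 = 11308242.40, rounded up to 11308243; 11,308,243 required, 11,310,132 in favor — approved.
D: 3/5 of 6141255 = 3684753; 3,684,753 required, 3,683,899 in favor — not approved.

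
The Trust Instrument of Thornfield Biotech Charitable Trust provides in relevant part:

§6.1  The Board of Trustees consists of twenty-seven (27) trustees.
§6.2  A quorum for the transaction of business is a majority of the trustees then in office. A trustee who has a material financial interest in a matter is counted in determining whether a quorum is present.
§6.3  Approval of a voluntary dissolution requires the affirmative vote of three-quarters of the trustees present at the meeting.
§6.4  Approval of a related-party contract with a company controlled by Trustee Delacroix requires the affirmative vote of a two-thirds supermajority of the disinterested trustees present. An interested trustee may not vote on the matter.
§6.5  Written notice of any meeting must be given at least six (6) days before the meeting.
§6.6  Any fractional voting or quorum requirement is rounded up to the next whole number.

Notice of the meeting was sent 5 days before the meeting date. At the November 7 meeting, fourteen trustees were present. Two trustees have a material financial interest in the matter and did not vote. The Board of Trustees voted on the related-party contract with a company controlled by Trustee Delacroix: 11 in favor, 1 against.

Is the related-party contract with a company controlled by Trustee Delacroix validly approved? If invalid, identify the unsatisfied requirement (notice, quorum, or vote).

Invalid — notice requirement not satisfied.

Notice: 5 days given; 6 required (5 < 6). Not satisfied.
Quorum: 14 present (interested trustees count toward quorum); quorum is 14. Satisfied.
Vote: the related-party contract with a company controlled by Trustee Delacroix requires two-thirds of the disinterested trustees present (14 − 2 = 12). 2/3 of 12 = 8, so 8 affirmative votes are needed; 11 voted in favor. Satisfied.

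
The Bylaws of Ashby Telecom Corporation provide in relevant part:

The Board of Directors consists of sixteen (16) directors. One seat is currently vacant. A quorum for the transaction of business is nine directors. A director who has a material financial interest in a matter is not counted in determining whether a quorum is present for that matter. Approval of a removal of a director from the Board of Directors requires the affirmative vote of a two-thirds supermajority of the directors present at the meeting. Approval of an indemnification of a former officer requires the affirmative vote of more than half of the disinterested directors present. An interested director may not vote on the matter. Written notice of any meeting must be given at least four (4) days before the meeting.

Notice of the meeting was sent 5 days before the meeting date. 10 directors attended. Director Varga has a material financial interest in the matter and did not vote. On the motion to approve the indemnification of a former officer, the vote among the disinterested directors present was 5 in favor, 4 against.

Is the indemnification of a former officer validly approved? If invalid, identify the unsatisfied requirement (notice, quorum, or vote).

Notice: 5 days given; 4 required (5 ≥ 4). Satisfied.
Quorum: 10 present, but the 1 interested director does not count, leaving 9. Quorum is 9. Satisfied.
Vote: the indemnification of a former officer requires a majority of the disinterested directors present (10 − 1 = 9). A majority of 9 is 5, so 5 affirmative votes are needed; 5 voted in favor. Satisfied.

Valid — all requirements satisfied.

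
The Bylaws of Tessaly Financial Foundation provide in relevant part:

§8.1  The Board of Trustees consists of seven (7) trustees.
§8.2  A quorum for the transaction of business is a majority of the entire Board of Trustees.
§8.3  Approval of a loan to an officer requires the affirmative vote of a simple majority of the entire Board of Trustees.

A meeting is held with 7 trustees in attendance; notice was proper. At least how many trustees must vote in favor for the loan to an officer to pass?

The loan to an officer requires a majority of the entire Board of Trustees (7).
A majority of 7 is 4.

4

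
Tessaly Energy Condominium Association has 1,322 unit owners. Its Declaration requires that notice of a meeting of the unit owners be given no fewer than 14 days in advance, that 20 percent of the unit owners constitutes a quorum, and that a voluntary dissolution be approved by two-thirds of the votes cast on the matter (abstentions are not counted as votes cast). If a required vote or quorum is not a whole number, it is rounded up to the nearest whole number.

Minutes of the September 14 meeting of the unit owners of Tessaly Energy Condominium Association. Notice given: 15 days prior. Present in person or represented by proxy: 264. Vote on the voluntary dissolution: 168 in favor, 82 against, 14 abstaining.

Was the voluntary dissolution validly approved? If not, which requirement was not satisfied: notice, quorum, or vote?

Invalid — quorum requirement not satisfied.

Notice: 15 days given; 14 required. Satisfied.
Quorum: 20% of 1,322 = 264.40, rounded up to 265; 264 present. Not satisfied.
Vote: requires two-thirds of the votes cast (264 − 14 abstaining = 250); 2/3 of 250 = 166.67, rounded up to 167, so 167 needed; 168 in favor. Satisfied.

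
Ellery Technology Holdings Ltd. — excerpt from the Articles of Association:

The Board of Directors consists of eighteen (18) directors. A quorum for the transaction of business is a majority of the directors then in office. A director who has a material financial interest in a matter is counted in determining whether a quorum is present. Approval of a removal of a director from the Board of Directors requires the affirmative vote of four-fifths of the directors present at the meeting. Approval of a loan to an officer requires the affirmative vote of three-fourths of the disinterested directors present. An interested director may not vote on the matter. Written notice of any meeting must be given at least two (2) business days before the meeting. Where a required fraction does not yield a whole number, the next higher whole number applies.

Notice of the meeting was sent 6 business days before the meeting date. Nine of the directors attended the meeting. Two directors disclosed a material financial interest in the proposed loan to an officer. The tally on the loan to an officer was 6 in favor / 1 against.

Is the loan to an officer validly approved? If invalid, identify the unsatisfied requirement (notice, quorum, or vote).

Notice: 6 business days given; 2 required (6 ≥ 2). Satisfied.
Quorum: 9 present (interested directors count toward quorum); quorum is 10. Not satisfied.
Vote: the loan to an officer requires three-fourths of the disinterested directors present (9 − 2 = 7). 3/4 of 7 = 5.25, rounded up to 6, so 6 affirmative votes are needed; 6 voted in favor. Satisfied. (Moot — without a quorum no business can be validly transacted.)

Invalid — quorum requirement not satisfied.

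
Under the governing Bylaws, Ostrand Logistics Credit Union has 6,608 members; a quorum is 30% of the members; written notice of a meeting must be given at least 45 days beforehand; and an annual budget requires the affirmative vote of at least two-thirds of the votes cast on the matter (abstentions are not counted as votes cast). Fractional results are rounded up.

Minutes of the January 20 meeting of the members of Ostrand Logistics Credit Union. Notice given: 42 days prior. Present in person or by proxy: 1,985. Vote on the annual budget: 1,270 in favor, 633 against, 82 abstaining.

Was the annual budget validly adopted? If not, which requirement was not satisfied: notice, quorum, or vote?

Invalid — notice requirement not satisfied.

Notice: 42 days given; 45 required. Not satisfied.
Quorum: 30% of 6,608 = 1,982.40, rounded up to 1,983; 1,985 present. Satisfied.
Vote: requires two-thirds of the votes cast (1,985 − 82 abstaining = 1,903); 2/3 of 1903 = 1268.67, rounded up to 1269, so 1,269 needed; 1,270 in favor. Satisfied.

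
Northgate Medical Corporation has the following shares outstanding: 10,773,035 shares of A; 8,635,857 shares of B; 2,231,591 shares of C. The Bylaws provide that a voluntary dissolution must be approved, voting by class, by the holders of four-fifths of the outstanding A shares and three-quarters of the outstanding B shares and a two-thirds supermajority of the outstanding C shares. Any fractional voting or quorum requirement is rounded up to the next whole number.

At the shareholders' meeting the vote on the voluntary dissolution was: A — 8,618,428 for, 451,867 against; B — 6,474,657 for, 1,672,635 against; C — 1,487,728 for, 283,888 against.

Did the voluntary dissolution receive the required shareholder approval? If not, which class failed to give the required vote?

A: 4/5 of 10773035 = 8618428; 8,618,428 required, 8,618,428 in favor — approved.
B: 3/4 of 8635857 = 6476892.75, rounded up to 6476893; 6,476,893 required, 6,474,657 in favor — not approved.
C: 2/3 of 2231591 = 1487727.33, rounded up to 1487728; 1,487,728 required, 1,487,728 in favor — approved.

Not approved — the B shares did not give the required vote.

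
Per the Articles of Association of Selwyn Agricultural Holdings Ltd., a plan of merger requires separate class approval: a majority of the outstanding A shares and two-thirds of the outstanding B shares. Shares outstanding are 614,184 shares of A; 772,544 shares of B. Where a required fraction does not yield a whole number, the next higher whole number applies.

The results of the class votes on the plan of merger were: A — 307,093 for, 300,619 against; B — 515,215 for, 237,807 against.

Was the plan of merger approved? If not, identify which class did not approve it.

A: a majority of 614184 is 307093; 307,093 required, 307,093 in favor — approved.
B: 2/3 of 772544 = 515029.33, rounded up to 515030; 515,030 required, 515,215 in favor — approved.

Approved — every class gave the required vote.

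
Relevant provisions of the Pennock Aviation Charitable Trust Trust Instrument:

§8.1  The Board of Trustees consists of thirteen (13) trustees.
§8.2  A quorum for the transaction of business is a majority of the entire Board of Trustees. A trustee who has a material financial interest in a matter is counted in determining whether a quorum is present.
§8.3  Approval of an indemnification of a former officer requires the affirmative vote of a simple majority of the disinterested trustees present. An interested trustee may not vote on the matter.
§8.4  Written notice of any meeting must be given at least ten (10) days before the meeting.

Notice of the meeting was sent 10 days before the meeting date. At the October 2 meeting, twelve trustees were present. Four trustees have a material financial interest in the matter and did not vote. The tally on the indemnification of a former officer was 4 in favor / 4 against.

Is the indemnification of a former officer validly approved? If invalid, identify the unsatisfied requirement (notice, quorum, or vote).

Notice: 10 days given; 10 required (10 ≥ 10). Satisfied.
Quorum: 12 present (interested trustees count toward quorum); quorum is 7. Satisfied.
Vote: the indemnification of a former officer requires a majority of the disinterested trustees present (12 − 4 = 8). A majority of 8 is 5, so 5 affirmative votes are needed; 4 voted in favor. Not satisfied.

Invalid — vote requirement not satisfied.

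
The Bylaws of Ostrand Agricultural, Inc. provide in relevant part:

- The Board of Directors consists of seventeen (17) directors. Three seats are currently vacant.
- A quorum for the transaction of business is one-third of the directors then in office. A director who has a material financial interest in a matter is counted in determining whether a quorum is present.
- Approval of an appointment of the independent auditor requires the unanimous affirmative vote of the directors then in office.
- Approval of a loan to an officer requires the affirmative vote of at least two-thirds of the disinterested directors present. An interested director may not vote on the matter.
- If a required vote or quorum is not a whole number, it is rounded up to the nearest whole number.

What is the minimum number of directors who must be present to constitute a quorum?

5

1/3 of 14 = 4.67, rounded up to 5.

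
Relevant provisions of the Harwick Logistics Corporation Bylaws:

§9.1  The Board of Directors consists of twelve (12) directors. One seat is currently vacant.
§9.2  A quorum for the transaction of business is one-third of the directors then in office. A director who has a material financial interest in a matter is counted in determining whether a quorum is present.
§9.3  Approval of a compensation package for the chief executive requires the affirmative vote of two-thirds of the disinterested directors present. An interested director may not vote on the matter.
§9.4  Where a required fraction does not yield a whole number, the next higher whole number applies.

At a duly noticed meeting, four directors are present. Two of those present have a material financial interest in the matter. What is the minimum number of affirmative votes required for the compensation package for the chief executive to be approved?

The compensation package for the chief executive requires two-thirds of the disinterested directors present (4 − 2 = 2).
2/3 of 2 = 1.33, rounded up to 2.

2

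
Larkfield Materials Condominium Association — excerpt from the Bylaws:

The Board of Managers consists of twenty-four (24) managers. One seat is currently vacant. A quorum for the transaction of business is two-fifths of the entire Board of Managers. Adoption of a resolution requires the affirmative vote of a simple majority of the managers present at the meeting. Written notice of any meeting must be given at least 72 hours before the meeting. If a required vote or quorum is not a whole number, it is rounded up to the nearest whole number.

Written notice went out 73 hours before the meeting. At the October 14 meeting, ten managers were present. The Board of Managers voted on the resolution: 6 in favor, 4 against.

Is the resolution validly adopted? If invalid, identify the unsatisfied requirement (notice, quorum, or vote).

Notice: 73 hours given; 72 required (73 ≥ 72). Satisfied.
Quorum: 10 present; quorum is 10. Satisfied.
Vote: the resolution requires a majority of the managers present (10). A majority of 10 is 6, so 6 affirmative votes are needed; 6 voted in favor. Satisfied.

Valid — all requirements satisfied.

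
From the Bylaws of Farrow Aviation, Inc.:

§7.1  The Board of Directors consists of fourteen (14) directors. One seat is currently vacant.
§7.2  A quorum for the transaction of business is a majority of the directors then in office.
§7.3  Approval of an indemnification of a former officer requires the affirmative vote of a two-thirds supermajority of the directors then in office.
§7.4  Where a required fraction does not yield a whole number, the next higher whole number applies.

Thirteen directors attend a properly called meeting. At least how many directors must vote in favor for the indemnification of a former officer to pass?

9

The indemnification of a former officer requires two-thirds of the directors then in office (13).
2/3 of 13 = 8.67, rounded up to 9.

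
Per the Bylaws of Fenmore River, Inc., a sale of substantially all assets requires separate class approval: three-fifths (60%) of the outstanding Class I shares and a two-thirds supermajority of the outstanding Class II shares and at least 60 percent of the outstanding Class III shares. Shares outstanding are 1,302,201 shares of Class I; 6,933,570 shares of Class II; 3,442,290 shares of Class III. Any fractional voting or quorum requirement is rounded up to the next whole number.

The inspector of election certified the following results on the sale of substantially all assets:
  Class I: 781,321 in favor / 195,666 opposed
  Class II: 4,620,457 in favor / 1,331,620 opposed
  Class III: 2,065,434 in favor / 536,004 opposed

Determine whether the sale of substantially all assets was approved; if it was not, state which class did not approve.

Class I: 3/5 of 1302201 = 781320.60, rounded up to 781321; 781,321 required, 781,321 in favor — approved.
Class II: 2/3 of 6933570 = 4622380; 4,622,380 required, 4,620,457 in favor — not approved.
Class III: 3/5 of 3442290 = 2065374; 2,065,374 required, 2,065,434 in favor — approved.

Not approved — the Class II shares did not give the required vote.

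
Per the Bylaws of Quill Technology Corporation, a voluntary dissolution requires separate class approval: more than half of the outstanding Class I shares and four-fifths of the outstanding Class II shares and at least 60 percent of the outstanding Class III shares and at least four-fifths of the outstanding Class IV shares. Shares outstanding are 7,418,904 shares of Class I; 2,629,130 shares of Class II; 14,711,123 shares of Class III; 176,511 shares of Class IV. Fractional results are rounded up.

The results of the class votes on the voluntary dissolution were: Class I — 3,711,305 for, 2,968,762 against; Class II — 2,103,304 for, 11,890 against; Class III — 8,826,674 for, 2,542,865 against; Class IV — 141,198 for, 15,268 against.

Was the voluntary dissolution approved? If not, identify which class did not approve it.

Class I: a majority of 7418904 is 3709453; 3,709,453 required, 3,711,305 in favor — approved.
Class II: 4/5 of 2629130 = 2103304; 2,103,304 required, 2,103,304 in favor — approved.
Class III: 3/5 of 14711123 = 8826673.80, rounded up to 8826674; 8,826,674 required, 8,826,674 in favor — approved.
Class IV: 4/5 of 176511 = 141208.80, rounded up to 141209; 141,209 required, 141,198 in favor — not approved.

Not approved — the Class IV shares did not give the required vote.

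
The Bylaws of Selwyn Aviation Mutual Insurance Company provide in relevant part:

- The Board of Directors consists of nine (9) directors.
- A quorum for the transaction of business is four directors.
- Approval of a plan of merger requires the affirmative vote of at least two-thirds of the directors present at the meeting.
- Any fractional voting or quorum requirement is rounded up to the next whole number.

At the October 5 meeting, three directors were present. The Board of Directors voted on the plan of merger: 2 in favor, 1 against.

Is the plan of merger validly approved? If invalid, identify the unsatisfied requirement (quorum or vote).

Invalid — quorum requirement not satisfied.

Quorum: 3 present; quorum is 4. Not satisfied.
Vote: the plan of merger requires two-thirds of the directors present (3). 2/3 of 3 = 2, so 2 affirmative votes are needed; 2 voted in favor. Satisfied. (Moot — without a quorum no business can be validly transacted.)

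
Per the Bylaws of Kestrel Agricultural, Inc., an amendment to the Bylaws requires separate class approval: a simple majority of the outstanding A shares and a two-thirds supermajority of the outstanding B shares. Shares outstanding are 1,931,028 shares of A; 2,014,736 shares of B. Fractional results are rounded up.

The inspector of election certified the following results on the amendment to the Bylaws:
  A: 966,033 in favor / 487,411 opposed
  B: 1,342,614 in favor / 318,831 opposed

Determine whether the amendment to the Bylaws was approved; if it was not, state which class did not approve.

A: a majority of 1931028 is 965515; 965,515 required, 966,033 in favor — approved.
B: 2/3 of 2014736 = 1343157.33, rounded up to 1343158; 1,343,158 required, 1,342,614 in favor — not approved.

Not approved — the B shares did not give the required vote.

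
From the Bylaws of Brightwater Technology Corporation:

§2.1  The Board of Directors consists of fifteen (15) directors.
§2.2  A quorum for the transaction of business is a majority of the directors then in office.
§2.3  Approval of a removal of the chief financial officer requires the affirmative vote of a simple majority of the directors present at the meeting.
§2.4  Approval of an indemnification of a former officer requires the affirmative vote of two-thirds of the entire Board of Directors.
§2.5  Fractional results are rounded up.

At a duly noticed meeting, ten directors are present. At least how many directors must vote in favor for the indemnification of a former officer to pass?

10

The indemnification of a former officer requires two-thirds of the entire Board of Directors (15).
2/3 of 15 = 10.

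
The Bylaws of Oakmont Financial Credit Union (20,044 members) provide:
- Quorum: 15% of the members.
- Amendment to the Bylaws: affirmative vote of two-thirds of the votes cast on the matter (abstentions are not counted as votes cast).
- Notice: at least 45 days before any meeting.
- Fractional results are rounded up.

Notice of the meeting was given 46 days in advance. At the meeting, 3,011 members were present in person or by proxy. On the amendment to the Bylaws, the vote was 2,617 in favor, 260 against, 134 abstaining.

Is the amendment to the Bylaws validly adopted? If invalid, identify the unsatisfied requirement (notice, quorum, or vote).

Notice: 46 days given; 45 required. Satisfied.
Quorum: 15% of 20,044 = 3,006.60, rounded up to 3,007; 3,011 present. Satisfied.
Vote: requires two-thirds of the votes cast (3,011 − 134 abstaining = 2,877); 2/3 of 2877 = 1918, so 1,918 needed; 2,617 in favor. Satisfied.

Valid — all requirements satisfied.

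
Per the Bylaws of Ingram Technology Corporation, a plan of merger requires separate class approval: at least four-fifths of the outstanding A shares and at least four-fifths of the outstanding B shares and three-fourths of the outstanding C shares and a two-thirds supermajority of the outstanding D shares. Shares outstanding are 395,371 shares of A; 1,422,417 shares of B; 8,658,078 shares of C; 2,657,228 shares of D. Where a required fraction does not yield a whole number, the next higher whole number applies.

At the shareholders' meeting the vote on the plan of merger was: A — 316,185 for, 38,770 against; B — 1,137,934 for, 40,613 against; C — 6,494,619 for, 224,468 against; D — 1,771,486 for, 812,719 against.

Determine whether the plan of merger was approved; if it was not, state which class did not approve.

Not approved — the A shares did not give the required vote.

A: 4/5 of 395371 = 316296.80, rounded up to 316297; 316,297 required, 316,185 in favor — not approved.
B: 4/5 of 1422417 = 1137933.60, rounded up to 1137934; 1,137,934 required, 1,137,934 in favor — approved.
C: 3/4 of 8658078 = 6493558.50, rounded up to 6493559; 6,493,559 required, 6,494,619 in favor — approved.
D: 2/3 of 2657228 = 1771485.33, rounded up to 1771486; 1,771,486 required, 1,771,486 in favor — approved.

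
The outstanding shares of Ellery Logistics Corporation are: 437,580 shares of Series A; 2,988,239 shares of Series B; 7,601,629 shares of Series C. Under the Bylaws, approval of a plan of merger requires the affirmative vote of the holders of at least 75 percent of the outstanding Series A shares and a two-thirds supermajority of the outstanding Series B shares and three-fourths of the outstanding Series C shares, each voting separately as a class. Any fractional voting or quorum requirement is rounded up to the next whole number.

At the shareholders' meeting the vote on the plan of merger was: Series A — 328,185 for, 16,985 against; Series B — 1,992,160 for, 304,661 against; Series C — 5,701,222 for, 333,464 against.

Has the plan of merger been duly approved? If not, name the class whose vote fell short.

Approved — every class gave the required vote.

Series A: 3/4 of 437580 = 328185; 328,185 required, 328,185 in favor — approved.
Series B: 2/3 of 2988239 = 1992159.33, rounded up to 1992160; 1,992,160 required, 1,992,160 in favor — approved.
Series C: 3/4 of 7601629 = 5701221.75, rounded up to 5701222; 5,701,222 required, 5,701,222 in favor — approved.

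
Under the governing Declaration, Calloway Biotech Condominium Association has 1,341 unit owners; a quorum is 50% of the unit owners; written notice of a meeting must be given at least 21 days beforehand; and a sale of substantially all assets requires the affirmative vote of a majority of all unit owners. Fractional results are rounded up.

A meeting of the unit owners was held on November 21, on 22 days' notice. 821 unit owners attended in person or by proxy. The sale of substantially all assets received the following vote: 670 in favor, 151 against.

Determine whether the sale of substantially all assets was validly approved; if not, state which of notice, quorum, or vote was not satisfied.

Notice: 22 days given; 21 required. Satisfied.
Quorum: 50% of 1,341 = 670.50, rounded up to 671; 821 present. Satisfied.
Vote: requires a majority of all unit owners (1,341); a majority of 1341 is 671, so 671 needed; 670 in favor. Not satisfied.

Invalid — vote requirement not satisfied.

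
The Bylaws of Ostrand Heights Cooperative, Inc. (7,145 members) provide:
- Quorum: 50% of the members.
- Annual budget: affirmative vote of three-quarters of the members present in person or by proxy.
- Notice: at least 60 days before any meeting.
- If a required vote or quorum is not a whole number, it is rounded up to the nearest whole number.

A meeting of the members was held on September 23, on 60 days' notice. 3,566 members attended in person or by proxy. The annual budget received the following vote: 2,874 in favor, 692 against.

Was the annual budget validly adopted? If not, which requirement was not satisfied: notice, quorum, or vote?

Notice: 60 days given; 60 required. Satisfied.
Quorum: 50% of 7,145 = 3,572.50, rounded up to 3,573; 3,566 present. Not satisfied.
Vote: requires three-fourths of those present (3,566); 3/4 of 3566 = 2674.50, rounded up to 2675, so 2,675 needed; 2,874 in favor. Satisfied.

Invalid — quorum requirement not satisfied.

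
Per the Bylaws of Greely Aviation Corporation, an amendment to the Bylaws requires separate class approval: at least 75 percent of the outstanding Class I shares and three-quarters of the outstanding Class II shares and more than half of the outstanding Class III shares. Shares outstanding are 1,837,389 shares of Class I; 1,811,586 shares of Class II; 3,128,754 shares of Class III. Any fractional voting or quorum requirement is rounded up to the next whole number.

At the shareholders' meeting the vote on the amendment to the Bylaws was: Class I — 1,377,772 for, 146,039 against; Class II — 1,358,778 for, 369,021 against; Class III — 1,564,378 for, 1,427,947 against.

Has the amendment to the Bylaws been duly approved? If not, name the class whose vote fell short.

Class I: 3/4 of 1837389 = 1378041.75, rounded up to 1378042; 1,378,042 required, 1,377,772 in favor — not approved.
Class II: 3/4 of 1811586 = 1358689.50, rounded up to 1358690; 1,358,690 required, 1,358,778 in favor — approved.
Class III: a majority of 3128754 is 1564378; 1,564,378 required, 1,564,378 in favor — approved.

Not approved — the Class I shares did not give the required vote.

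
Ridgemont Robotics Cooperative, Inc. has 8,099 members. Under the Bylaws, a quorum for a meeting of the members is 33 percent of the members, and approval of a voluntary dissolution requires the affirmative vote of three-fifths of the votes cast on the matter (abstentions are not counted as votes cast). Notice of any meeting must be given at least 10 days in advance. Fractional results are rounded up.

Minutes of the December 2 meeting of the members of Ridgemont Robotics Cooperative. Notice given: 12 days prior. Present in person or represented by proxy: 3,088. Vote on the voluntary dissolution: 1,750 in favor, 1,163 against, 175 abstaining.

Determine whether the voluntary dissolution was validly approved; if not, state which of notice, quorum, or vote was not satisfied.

Notice: 12 days given; 10 required. Satisfied.
Quorum: 33% of 8,099 = 2,672.67, rounded up to 2,673; 3,088 present. Satisfied.
Vote: requires three-fifths of the votes cast (3,088 − 175 abstaining = 2,913); 3/5 of 2913 = 1747.80, rounded up to 1748, so 1,748 needed; 1,750 in favor. Satisfied.

Valid — all requirements satisfied.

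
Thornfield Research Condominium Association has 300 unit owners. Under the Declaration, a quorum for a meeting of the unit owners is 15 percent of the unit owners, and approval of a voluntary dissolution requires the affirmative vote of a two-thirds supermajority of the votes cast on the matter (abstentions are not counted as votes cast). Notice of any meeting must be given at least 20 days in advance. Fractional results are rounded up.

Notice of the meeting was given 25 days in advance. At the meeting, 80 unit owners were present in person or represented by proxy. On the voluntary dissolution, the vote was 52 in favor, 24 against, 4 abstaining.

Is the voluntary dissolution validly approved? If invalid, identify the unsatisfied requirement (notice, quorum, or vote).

Valid — all requirements satisfied.

Notice: 25 days given; 20 required. Satisfied.
Quorum: 15% of 300 = 45; 80 present. Satisfied.
Vote: requires two-thirds of the votes cast (80 − 4 abstaining = 76); 2/3 of 76 = 50.67, rounded up to 51, so 51 needed; 52 in favor. Satisfied.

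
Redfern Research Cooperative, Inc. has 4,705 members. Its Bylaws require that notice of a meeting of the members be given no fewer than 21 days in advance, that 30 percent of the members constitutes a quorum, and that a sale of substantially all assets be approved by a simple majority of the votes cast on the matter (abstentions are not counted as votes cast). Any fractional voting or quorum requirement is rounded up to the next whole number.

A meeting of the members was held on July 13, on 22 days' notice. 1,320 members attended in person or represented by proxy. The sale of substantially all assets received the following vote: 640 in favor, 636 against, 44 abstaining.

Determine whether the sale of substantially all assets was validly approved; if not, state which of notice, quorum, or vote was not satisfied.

Invalid — quorum requirement not satisfied.

Notice: 22 days given; 21 required. Satisfied.
Quorum: 30% of 4,705 = 1,411.50, rounded up to 1,412; 1,320 present. Not satisfied.
Vote: requires a majority of the votes cast (1,320 − 44 abstaining = 1,276); a majority of 1276 is 639, so 639 needed; 640 in favor. Satisfied.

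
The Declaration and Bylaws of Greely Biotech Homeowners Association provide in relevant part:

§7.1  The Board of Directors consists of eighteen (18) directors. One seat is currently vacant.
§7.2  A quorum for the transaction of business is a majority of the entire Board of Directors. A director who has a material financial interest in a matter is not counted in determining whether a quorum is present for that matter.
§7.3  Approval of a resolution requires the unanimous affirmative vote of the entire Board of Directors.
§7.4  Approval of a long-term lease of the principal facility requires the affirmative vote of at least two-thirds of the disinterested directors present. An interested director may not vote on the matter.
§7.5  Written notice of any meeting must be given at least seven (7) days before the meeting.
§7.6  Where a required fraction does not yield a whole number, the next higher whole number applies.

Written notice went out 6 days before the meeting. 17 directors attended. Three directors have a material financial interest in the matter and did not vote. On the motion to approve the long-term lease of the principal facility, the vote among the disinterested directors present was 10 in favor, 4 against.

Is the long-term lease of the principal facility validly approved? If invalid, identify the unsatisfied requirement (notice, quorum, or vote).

Notice: 6 days given; 7 required (6 < 7). Not satisfied.
Quorum: 17 present, but the 3 interested directors do not count, leaving 14. Quorum is 10. Satisfied.
Vote: the long-term lease of the principal facility requires two-thirds of the disinterested directors present (17 − 3 = 14). 2/3 of 14 = 9.33, rounded up to 10, so 10 affirmative votes are needed; 10 voted in favor. Satisfied.

Invalid — notice requirement not satisfied.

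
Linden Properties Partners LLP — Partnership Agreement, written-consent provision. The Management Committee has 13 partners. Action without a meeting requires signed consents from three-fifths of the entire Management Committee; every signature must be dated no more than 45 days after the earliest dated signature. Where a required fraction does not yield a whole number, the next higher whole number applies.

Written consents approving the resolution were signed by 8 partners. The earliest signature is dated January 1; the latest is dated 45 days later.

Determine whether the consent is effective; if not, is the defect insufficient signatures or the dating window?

Signatures required: three-fifths of 13 — 3/5 of 13 = 7.80, rounded up to 8, so 8 needed; 8 signed. Sufficient.
Dating window: the latest signature is 45 days after the earliest; the limit is 45 days. Within the window.

Effective — both the signature and dating-window requirements are satisfied.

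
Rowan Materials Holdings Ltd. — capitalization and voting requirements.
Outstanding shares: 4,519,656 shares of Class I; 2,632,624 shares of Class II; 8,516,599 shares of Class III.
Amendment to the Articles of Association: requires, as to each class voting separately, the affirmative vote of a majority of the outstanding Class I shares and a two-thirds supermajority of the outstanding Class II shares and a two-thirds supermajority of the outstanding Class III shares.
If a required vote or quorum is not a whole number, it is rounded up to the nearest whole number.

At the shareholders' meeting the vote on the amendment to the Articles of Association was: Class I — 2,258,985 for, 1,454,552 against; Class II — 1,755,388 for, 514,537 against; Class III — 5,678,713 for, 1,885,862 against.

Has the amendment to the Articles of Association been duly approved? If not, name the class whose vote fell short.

Class I: a majority of 4519656 is 2259829; 2,259,829 required, 2,258,985 in favor — not approved.
Class II: 2/3 of 2632624 = 1755082.67, rounded up to 1755083; 1,755,083 required, 1,755,388 in favor — approved.
Class III: 2/3 of 8516599 = 5677732.67, rounded up to 5677733; 5,677,733 required, 5,678,713 in favor — approved.

Not approved — the Class I shares did not give the required vote.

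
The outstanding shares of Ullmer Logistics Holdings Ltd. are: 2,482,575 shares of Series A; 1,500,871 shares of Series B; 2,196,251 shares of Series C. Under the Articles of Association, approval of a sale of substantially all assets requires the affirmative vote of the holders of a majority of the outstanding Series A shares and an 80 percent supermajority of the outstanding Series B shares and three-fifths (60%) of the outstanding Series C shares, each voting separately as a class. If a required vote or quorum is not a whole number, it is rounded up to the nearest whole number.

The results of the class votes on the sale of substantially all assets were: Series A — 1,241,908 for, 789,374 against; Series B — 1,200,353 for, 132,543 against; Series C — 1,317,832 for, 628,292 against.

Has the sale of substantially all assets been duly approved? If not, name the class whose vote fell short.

Not approved — the Series B shares did not give the required vote.

Series A: a majority of 2482575 is 1241288; 1,241,288 required, 1,241,908 in favor — approved.
Series B: 4/5 of 1500871 = 1200696.80, rounded up to 1200697; 1,200,697 required, 1,200,353 in favor — not approved.
Series C: 3/5 of 2196251 = 1317750.60, rounded up to 1317751; 1,317,751 required, 1,317,832 in favor — approved.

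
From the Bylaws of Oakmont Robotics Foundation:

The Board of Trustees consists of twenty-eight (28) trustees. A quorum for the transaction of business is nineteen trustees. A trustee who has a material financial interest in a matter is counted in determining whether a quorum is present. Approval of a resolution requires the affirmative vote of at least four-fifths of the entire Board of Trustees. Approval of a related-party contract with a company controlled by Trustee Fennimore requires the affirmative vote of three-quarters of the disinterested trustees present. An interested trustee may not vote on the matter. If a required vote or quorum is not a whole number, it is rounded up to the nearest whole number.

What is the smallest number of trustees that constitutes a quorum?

The quorum is fixed at 19.

19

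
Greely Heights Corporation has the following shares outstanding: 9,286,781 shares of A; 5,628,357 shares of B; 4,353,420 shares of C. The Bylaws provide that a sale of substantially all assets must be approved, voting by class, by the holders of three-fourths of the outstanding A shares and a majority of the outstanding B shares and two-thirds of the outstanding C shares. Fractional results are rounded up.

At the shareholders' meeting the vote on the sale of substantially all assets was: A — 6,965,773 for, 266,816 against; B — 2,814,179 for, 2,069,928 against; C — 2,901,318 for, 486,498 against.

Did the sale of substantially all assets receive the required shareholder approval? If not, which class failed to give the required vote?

Not approved — the C shares did not give the required vote.

A: 3/4 of 9286781 = 6965085.75, rounded up to 6965086; 6,965,086 required, 6,965,773 in favor — approved.
B: a majority of 5628357 is 2814179; 2,814,179 required, 2,814,179 in favor — approved.
C: 2/3 of 4353420 = 2902280; 2,902,280 required, 2,901,318 in favor — not approved.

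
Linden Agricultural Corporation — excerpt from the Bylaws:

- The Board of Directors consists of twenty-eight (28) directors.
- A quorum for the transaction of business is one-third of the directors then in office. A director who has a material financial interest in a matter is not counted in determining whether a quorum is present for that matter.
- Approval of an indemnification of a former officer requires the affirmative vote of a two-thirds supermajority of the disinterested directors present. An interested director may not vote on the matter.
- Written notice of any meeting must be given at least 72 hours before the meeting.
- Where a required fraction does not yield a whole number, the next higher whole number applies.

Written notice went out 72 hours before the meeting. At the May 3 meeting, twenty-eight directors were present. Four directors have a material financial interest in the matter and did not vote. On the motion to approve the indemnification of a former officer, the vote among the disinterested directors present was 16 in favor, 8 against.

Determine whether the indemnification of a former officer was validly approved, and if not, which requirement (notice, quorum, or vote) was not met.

Valid — all requirements satisfied.

Notice: 72 hours given; 72 required (72 ≥ 72). Satisfied.
Quorum: 28 present, but the 4 interested directors do not count, leaving 24. Quorum is 10. Satisfied.
Vote: the indemnification of a former officer requires two-thirds of the disinterested directors present (28 − 4 = 24). 2/3 of 24 = 16, so 16 affirmative votes are needed; 16 voted in favor. Satisfied.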